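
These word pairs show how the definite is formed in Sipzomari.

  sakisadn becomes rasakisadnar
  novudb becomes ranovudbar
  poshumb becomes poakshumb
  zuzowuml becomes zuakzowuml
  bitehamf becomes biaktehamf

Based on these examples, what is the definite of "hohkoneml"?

novudb and poshumb both end in -b yet inflect differently (ranovudbar, poakshumb), so the final letter is not what conditions the rule; the second-to-last letter is.
"hohkoneml" has second-to-last letter 'm'. The stems whose second-to-last letter is 'm' (poshumb → poakshumb, zuzowuml → zuakzowuml, bitehamf → biaktehamf) insert -ak- after the first vowel.
So hohkoneml → hoakhkoneml.

hoakhkoneml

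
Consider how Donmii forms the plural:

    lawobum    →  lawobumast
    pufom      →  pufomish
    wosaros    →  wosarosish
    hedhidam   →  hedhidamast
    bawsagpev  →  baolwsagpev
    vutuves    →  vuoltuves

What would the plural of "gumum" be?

vutuves and wosaros both end in -s yet inflect differently (vuoltuves, wosarosish), so the final letter is not what conditions the rule; the last vowel is.
"gumum" has last vowel 'u'. The one such stem in the data (lawobum → lawobumast) adds -ast, so the same rule applies.
The other patterns: stems whose last vowel is 'e' insert -ol- after the first vowel; stems whose last vowel is 'o' add -ish.
So gumum → gumumast.

gumumast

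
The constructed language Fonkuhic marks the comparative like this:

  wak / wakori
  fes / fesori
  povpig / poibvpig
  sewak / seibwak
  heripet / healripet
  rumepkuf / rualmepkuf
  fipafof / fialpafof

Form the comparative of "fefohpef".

fealfohpef

"fefohpef" has 3 vowels. The stems with 3 vowels (heripet → healripet, rumepkuf → rualmepkuf, fipafof → fialpafof) insert -al- after the first vowel.
So fefohpef → fealfohpef.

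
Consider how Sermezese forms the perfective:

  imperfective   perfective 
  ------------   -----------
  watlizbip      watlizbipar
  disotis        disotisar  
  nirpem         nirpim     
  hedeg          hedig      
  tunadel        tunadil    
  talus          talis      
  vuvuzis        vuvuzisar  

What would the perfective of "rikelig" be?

rikeligar

vuvuzis and talus both end in -s yet inflect differently (vuvuzisar, talis), so the final letter is not what conditions the rule; the last vowel is.
"rikelig" has last vowel 'i'. The stems whose last vowel is 'i' (vuvuzis → vuvuzisar, watlizbip → watlizbipar, disotis → disotisar) add -ar.
So rikelig → rikeligar.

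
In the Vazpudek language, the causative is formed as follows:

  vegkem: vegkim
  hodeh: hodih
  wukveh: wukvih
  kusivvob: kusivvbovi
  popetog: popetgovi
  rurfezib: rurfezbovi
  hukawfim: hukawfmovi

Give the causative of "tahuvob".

vegkem and hukawfim both end in -m yet inflect differently (vegkim, hukawfmovi), so the final letter is not what conditions the rule; the last vowel is.
"tahuvob" has last vowel 'o'. The stems whose last vowel is 'o' (kusivvob → kusivvbovi, popetog → popetgovi) delete the last vowel and add -ovi.
The other pattern: stems whose last vowel is 'e' change the last vowel to 'i'.
So tahuvob → tahuvbovi.

tahuvbovi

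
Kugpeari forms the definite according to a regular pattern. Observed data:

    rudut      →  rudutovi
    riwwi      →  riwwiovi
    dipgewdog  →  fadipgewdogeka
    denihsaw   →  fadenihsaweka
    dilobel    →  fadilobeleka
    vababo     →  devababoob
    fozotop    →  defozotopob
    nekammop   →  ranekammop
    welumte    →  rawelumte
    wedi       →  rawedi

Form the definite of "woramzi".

"woramzi" begins with w-. The stems beginning with w- (welumte → rawelumte, wedi → rawedi) add the prefix ra-.
The other patterns: stems beginning with r- add -ovi; stems beginning with d- add fa- … -eka around the stem; stems beginning with f- or v- add de- … -ob around the stem.
So woramzi → raworamzi.

raworamzi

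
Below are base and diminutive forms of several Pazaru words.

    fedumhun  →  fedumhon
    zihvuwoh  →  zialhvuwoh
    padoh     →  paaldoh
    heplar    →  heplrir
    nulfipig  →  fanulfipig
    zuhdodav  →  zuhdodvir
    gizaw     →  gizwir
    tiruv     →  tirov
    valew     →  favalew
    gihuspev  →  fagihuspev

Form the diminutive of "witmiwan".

witmiwnir

zuhdodav and tiruv both end in -v yet inflect differently (zuhdodvir, tirov), so the final letter is not what conditions the rule; the last vowel is.
"witmiwan" has last vowel 'a'. The stems whose last vowel is 'a' (gizaw → gizwir, zuhdodav → zuhdodvir, heplar → heplrir) delete the last vowel and add -ir.
So witmiwan → witmiwnir.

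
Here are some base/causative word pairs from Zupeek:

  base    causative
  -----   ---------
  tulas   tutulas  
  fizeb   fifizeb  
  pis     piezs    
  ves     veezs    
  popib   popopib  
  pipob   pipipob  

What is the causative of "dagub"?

dadagub

tulas and ves both end in -s yet inflect differently (tutulas, veezs), so the final letter is not what conditions the rule; the number of vowels is.
"dagub" has 2 vowels. The stems with 2 vowels (tulas → tutulas, pipob → pipipob, fizeb → fifizeb) repeat the first consonant+vowel as a prefix.
So dagub → dadagub.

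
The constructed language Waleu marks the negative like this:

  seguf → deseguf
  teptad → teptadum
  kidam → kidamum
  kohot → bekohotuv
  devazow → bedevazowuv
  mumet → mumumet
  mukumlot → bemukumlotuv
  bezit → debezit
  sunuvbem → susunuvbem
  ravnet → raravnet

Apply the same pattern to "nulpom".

benulpomuv

mukumlot and ravnet both end in -t yet inflect differently (bemukumlotuv, raravnet), so the final letter is not what conditions the rule; the last vowel is.
"nulpom" has last vowel 'o'. The stems whose last vowel is 'o' (mukumlot → bemukumlotuv, kohot → bekohotuv, devazow → bedevazowuv) add be- … -uv around the stem.
So nulpom → benulpomuv.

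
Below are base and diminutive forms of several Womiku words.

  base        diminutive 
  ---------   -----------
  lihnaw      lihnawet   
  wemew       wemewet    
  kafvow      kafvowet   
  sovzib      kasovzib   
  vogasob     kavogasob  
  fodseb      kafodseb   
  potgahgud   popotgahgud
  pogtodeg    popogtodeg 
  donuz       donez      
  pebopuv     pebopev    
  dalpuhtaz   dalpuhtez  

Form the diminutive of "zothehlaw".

zothehlawet

kafvow and vogasob both have last vowel 'o' yet inflect differently (kafvowet, kavogasob), so the last vowel is not what conditions the rule; the final letter is.
"zothehlaw" ends in -w. The stems ending in -w (lihnaw → lihnawet, wemew → wemewet, kafvow → kafvowet) add -et.
So zothehlaw → zothehlawet.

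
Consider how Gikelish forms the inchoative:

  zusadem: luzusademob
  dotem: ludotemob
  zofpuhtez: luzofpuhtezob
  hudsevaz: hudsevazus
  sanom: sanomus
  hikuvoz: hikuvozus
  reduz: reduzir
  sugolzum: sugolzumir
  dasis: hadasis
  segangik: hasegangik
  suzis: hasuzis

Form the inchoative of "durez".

ludurezob

zofpuhtez and hudsevaz both end in -z yet inflect differently (luzofpuhtezob, hudsevazus), so the final letter is not what conditions the rule; the last vowel is.
"durez" has last vowel 'e'. The stems whose last vowel is 'e' (zusadem → luzusademob, dotem → ludotemob, zofpuhtez → luzofpuhtezob) add lu- … -ob around the stem.
The other patterns: stems whose last vowel is 'a' or 'o' add -us; stems whose last vowel is 'u' add -ir; stems whose last vowel is 'i' add the prefix ha-.
So durez → ludurezob.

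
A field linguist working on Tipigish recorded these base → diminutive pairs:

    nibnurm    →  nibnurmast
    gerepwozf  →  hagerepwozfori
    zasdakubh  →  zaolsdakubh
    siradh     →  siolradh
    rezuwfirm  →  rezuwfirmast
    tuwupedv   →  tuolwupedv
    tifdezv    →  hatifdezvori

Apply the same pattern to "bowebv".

tifdezv and tuwupedv both end in -v yet inflect differently (hatifdezvori, tuolwupedv), so the final letter is not what conditions the rule; the second-to-last letter is.
"bowebv" has second-to-last letter 'b'. The one such stem in the data (zasdakubh → zaolsdakubh) inserts -ol- after the first vowel (as do siradh, tuwupedv), so the same rule applies.
So bowebv → boolwebv.

boolwebv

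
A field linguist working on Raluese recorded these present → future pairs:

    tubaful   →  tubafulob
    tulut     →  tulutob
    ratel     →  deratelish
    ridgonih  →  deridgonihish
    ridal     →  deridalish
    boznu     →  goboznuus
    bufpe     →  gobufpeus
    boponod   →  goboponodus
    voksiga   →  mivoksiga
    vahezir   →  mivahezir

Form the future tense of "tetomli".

tetomliob

tubaful and ratel both end in -l yet inflect differently (tubafulob, deratelish), so the final letter is not what conditions the rule; the first letter is.
"tetomli" begins with t-. The stems beginning with t- (tubaful → tubafulob, tulut → tulutob) add -ob.
The other patterns: stems beginning with r- add de- … -ish around the stem; stems beginning with b- add go- … -us around the stem; stems beginning with v- add the prefix mi-.
So tetomli → tetomliob.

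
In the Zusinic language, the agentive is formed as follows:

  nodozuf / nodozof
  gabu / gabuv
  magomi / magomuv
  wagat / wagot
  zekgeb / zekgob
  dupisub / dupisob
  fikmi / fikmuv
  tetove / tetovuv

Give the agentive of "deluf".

gabu and dupisub both have last vowel 'u' yet inflect differently (gabuv, dupisob), so the last vowel is not what conditions the rule; whether the stem ends in a vowel or a consonant is.
"deluf" ends in a consonant. The stems ending in a consonant (dupisub → dupisob, nodozuf → nodozof, zekgeb → zekgob) change the last vowel to 'o'.
So deluf → delof.

delof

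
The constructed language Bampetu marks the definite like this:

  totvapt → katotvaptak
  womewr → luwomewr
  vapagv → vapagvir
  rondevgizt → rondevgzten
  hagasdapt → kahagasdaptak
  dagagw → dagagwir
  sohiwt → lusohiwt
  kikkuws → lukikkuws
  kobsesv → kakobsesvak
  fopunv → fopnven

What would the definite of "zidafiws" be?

"zidafiws" has second-to-last letter 'w'. The stems whose second-to-last letter is 'w' (sohiwt → lusohiwt, kikkuws → lukikkuws, womewr → luwomewr) add the prefix lu-.
So zidafiws → luzidafiws.

luzidafiws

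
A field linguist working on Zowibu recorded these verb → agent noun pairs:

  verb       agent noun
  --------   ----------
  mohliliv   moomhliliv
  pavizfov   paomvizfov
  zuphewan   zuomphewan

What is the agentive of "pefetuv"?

Every pair shown (mohliliv → moomhliliv, pavizfov → paomvizfov, zuphewan → zuomphewan) follows the same rule: insert -om- after the first vowel.
So pefetuv → peomfetuv.

peomfetuv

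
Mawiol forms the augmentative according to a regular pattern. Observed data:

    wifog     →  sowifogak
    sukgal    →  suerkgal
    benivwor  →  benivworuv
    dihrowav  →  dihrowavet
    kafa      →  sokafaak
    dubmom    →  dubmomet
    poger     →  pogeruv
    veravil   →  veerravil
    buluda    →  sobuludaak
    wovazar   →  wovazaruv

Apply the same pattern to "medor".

medoruv

wovazar and sukgal both have last vowel 'a' yet inflect differently (wovazaruv, suerkgal), so the last vowel is not what conditions the rule; the final letter is.
"medor" ends in -r. The stems ending in -r (wovazar → wovazaruv, poger → pogeruv, benivwor → benivworuv) add -uv.
The other patterns: stems ending in -l insert -er- after the first vowel; stems ending in -m or -v add -et; stems ending in -a or -g add so- … -ak around the stem.
So medor → medoruv.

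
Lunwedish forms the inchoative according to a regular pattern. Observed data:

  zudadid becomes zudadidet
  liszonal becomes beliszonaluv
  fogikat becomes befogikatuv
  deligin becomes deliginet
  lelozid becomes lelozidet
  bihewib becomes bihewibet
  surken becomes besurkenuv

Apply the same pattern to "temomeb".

betemomebuv

deligin and surken both end in -n yet inflect differently (deliginet, besurkenuv), so the final letter is not what conditions the rule; the last vowel is.
"temomeb" has last vowel 'e'. The one such stem in the data (surken → besurkenuv) adds be- … -uv around the stem, so the same rule applies.
The other pattern: stems whose last vowel is 'i' add -et.
So temomeb → betemomebuv.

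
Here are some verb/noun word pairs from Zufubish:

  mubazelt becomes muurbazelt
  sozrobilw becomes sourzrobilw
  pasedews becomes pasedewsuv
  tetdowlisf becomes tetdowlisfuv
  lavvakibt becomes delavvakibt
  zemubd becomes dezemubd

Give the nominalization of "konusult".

kournusult

"konusult" has second-to-last letter 'l'. The stems whose second-to-last letter is 'l' (mubazelt → muurbazelt, sozrobilw → sourzrobilw) insert -ur- after the first vowel.
So konusult → kournusult.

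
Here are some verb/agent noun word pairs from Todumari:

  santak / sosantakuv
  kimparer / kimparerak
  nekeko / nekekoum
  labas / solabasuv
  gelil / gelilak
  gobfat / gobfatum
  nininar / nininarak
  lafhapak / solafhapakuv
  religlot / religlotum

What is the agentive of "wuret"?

wuretum

nininar and santak both have last vowel 'a' yet inflect differently (nininarak, sosantakuv), so the last vowel is not what conditions the rule; the final letter is.
"wuret" ends in -t. The stems ending in -t (gobfat → gobfatum, religlot → religlotum) add -um.
The other patterns: stems ending in -l or -r add -ak; stems ending in -k or -s add so- … -uv around the stem.
So wuret → wuretum.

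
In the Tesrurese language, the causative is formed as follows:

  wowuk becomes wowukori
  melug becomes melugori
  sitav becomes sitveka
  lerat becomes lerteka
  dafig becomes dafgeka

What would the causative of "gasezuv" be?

gasezuvori

"gasezuv" has last vowel 'u'. The stems whose last vowel is 'u' (wowuk → wowukori, melug → melugori) add -ori.
The other pattern: stems whose last vowel is 'a' or 'i' delete the last vowel and add -eka.
So gasezuv → gasezuvori.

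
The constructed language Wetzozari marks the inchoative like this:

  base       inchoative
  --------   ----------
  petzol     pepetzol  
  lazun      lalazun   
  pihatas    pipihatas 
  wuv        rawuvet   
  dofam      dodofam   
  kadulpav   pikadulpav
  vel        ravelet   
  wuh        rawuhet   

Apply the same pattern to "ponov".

poponov

"ponov" has 2 vowels. The stems with 2 vowels (petzol → pepetzol, dofam → dodofam, lazun → lalazun) repeat the first consonant+vowel as a prefix.
The other patterns: stems with 1 vowel add ra- … -et around the stem; stems with 3 vowels add the prefix pi-.
So ponov → poponov.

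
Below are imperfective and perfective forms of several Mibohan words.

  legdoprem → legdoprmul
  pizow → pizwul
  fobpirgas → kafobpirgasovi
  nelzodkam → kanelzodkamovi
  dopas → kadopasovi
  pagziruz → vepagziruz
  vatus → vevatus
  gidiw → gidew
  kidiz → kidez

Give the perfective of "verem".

vermul

"verem" has last vowel 'e'. The one such stem in the data (legdoprem → legdoprmul) deletes the last vowel and adds -ul (as does pizow), so the same rule applies.
The other patterns: stems whose last vowel is 'a' add ka- … -ovi around the stem; stems whose last vowel is 'u' add the prefix ve-; stems whose last vowel is 'i' change the last vowel to 'e'.
So verem → vermul.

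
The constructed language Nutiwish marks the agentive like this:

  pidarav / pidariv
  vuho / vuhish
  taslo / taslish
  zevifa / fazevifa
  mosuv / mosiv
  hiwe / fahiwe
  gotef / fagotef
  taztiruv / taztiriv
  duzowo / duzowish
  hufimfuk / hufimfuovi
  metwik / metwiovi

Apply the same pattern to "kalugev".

"kalugev" ends in -v. The stems ending in -v (mosuv → mosiv, taztiruv → taztiriv, pidarav → pidariv) change the last vowel to 'i'.
The other patterns: stems ending in -o drop the final letter and add -ish; stems ending in -k drop the final letter and add -ovi; stems ending in -a, -e or -f add the prefix fa-.
So kalugev → kalugiv.

kalugiv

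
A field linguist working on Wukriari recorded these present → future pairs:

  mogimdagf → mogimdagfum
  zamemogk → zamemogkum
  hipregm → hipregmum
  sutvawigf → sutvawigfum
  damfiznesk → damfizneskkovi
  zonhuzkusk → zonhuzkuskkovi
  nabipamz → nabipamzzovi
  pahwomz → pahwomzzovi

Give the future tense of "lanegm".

"lanegm" has second-to-last letter 'g'. The stems whose second-to-last letter is 'g' (mogimdagf → mogimdagfum, zamemogk → zamemogkum, hipregm → hipregmum) add -um.
So lanegm → lanegmum.

lanegmum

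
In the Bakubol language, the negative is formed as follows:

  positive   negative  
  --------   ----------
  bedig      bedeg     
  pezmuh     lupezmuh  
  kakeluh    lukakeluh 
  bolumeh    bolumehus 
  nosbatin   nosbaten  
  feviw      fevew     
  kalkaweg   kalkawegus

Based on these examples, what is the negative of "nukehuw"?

bedig and kalkaweg both end in -g yet inflect differently (bedeg, kalkawegus), so the final letter is not what conditions the rule; the last vowel is.
"nukehuw" has last vowel 'u'. The stems whose last vowel is 'u' (pezmuh → lupezmuh, kakeluh → lukakeluh) add the prefix lu-.
So nukehuw → lunukehuw.

lunukehuw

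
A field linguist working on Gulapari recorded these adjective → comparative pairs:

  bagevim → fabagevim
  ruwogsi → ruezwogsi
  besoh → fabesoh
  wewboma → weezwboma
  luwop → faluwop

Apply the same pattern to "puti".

bagevim and ruwogsi both have last vowel 'i' yet inflect differently (fabagevim, ruezwogsi), so the last vowel is not what conditions the rule; whether the stem ends in a vowel or a consonant is.
"puti" ends in a vowel. The stems ending in a vowel (ruwogsi → ruezwogsi, wewboma → weezwboma) insert -ez- after the first vowel.
The other pattern: stems ending in a consonant add the prefix fa-.
So puti → puezti.

puezti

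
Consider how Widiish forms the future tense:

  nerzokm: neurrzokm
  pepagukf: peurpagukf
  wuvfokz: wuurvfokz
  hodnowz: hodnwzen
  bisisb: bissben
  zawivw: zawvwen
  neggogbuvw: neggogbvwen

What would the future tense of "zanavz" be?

wuvfokz and hodnowz both end in -z yet inflect differently (wuurvfokz, hodnwzen), so the final letter is not what conditions the rule; the second-to-last letter is.
"zanavz" has second-to-last letter 'v'. The stems whose second-to-last letter is 'v' (zawivw → zawvwen, neggogbuvw → neggogbvwen) delete the last vowel and add -en.
So zanavz → zanvzen.

zanvzen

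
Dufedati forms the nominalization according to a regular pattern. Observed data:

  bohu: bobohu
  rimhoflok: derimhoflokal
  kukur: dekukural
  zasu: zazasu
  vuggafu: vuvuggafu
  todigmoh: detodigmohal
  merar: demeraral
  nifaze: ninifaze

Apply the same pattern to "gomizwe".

gogomizwe

"gomizwe" ends in a vowel. The stems ending in a vowel (nifaze → ninifaze, bohu → bobohu, zasu → zazasu) repeat the first consonant+vowel as a prefix.
So gomizwe → gogomizwe.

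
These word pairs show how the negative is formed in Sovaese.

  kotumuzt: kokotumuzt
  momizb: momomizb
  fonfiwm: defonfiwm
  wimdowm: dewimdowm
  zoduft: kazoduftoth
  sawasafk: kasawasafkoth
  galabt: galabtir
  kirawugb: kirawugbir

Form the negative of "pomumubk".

pomumubkir

kotumuzt and zoduft both end in -t yet inflect differently (kokotumuzt, kazoduftoth), so the final letter is not what conditions the rule; the second-to-last letter is.
"pomumubk" has second-to-last letter 'b'. The one such stem in the data (galabt → galabtir) adds -ir, so the same rule applies.
So pomumubk → pomumubkir.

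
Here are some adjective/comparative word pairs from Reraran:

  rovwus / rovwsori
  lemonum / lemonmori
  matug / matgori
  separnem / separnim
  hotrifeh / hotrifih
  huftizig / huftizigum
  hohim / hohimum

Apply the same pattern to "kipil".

"kipil" has last vowel 'i'. The stems whose last vowel is 'i' (huftizig → huftizigum, hohim → hohimum) add -um.
So kipil → kipilum.

kipilum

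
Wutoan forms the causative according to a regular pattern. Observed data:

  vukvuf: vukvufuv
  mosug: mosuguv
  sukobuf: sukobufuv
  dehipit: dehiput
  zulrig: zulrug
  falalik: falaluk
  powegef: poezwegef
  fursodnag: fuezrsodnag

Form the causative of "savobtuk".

savobtukuv

mosug and zulrig both end in -g yet inflect differently (mosuguv, zulrug), so the final letter is not what conditions the rule; the last vowel is.
"savobtuk" has last vowel 'u'. The stems whose last vowel is 'u' (vukvuf → vukvufuv, mosug → mosuguv, sukobuf → sukobufuv) add -uv.
The other patterns: stems whose last vowel is 'i' change the last vowel to 'u'; stems whose last vowel is 'a' or 'e' insert -ez- after the first vowel.
So savobtuk → savobtukuv.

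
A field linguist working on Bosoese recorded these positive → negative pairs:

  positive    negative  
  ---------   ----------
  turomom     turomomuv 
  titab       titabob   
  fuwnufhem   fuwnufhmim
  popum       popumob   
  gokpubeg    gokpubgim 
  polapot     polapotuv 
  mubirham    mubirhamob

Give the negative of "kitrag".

turomom and fuwnufhem both end in -m yet inflect differently (turomomuv, fuwnufhmim), so the final letter is not what conditions the rule; the last vowel is.
"kitrag" has last vowel 'a'. The stems whose last vowel is 'a' (titab → titabob, mubirham → mubirhamob) add -ob.
The other patterns: stems whose last vowel is 'o' add -uv; stems whose last vowel is 'e' delete the last vowel and add -im.
So kitrag → kitragob.

kitragob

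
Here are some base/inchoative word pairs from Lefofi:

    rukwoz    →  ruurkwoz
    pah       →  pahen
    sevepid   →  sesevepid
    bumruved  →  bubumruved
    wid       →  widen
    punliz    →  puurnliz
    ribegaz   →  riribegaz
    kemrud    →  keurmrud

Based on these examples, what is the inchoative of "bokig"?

wid and kemrud both end in -d yet inflect differently (widen, keurmrud), so the final letter is not what conditions the rule; the number of vowels is.
"bokig" has 2 vowels. The stems with 2 vowels (punliz → puurnliz, rukwoz → ruurkwoz, kemrud → keurmrud) insert -ur- after the first vowel.
So bokig → bourkig.

bourkig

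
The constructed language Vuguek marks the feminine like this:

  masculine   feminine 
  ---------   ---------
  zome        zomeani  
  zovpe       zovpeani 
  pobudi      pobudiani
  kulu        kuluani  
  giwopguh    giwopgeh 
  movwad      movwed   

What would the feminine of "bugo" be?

bugoani

kulu and giwopguh both have last vowel 'u' yet inflect differently (kuluani, giwopgeh), so the last vowel is not what conditions the rule; whether the stem ends in a vowel or a consonant is.
"bugo" ends in a vowel. The stems ending in a vowel (zome → zomeani, zovpe → zovpeani, pobudi → pobudiani) add -ani.
The other pattern: stems ending in a consonant change the last vowel to 'e'.
So bugo → bugoani.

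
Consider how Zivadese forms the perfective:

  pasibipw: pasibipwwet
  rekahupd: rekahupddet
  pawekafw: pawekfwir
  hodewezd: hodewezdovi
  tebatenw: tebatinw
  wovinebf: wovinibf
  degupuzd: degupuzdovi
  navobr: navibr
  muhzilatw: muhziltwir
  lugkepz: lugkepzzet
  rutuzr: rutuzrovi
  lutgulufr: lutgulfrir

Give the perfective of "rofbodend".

rofbodind

pasibipw and pawekafw both end in -w yet inflect differently (pasibipwwet, pawekfwir), so the final letter is not what conditions the rule; the second-to-last letter is.
"rofbodend" has second-to-last letter 'n'. The one such stem in the data (tebatenw → tebatinw) changes the last vowel to 'i' (as do navobr, wovinebf), so the same rule applies.
So rofbodend → rofbodind.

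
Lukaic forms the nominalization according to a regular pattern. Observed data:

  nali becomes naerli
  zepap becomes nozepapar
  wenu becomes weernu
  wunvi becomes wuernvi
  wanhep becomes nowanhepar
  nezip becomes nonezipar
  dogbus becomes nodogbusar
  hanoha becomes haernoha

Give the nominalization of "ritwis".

noritwisar

nezip and wunvi both have last vowel 'i' yet inflect differently (nonezipar, wuernvi), so the last vowel is not what conditions the rule; whether the stem ends in a vowel or a consonant is.
"ritwis" ends in a consonant. The stems ending in a consonant (zepap → nozepapar, wanhep → nowanhepar, dogbus → nodogbusar) add no- … -ar around the stem.
So ritwis → noritwisar.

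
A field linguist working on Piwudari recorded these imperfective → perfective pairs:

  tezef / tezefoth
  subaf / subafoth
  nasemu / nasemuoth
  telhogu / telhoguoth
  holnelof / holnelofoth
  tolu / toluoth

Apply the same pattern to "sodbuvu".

sodbuvuoth

Every pair shown (tezef → tezefoth, subaf → subafoth, nasemu → nasemuoth, …) follows the same rule: add -oth.
So sodbuvu → sodbuvuoth.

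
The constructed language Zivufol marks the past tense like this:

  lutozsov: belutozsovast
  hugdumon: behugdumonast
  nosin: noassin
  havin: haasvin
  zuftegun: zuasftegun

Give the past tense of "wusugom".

"wusugom" has last vowel 'o'. The stems whose last vowel is 'o' (lutozsov → belutozsovast, hugdumon → behugdumonast) add be- … -ast around the stem.
So wusugom → bewusugomast.

bewusugomast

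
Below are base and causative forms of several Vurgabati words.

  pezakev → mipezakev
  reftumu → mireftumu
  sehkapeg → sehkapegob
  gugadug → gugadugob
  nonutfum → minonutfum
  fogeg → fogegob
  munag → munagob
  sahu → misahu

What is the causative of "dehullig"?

gugadug and nonutfum both have last vowel 'u' yet inflect differently (gugadugob, minonutfum), so the last vowel is not what conditions the rule; the final letter is.
"dehullig" ends in -g. The stems ending in -g (fogeg → fogegob, munag → munagob, sehkapeg → sehkapegob) add -ob.
So dehullig → dehulligob.

dehulligob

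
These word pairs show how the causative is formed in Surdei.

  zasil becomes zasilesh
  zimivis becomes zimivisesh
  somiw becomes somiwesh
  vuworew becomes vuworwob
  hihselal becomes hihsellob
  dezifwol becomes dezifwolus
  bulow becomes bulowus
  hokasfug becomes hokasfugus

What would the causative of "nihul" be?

somiw and vuworew both end in -w yet inflect differently (somiwesh, vuworwob), so the final letter is not what conditions the rule; the last vowel is.
"nihul" has last vowel 'u'. The one such stem in the data (hokasfug → hokasfugus) adds -us, so the same rule applies.
So nihul → nihulus.

nihulus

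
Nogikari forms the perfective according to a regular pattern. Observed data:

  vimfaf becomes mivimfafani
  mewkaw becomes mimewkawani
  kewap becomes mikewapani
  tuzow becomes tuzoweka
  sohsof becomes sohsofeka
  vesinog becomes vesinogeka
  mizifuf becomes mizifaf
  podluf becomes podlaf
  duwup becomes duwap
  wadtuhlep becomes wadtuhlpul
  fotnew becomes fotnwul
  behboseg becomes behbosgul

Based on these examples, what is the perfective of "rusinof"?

rusinofeka

mewkaw and tuzow both end in -w yet inflect differently (mimewkawani, tuzoweka), so the final letter is not what conditions the rule; the last vowel is.
"rusinof" has last vowel 'o'. The stems whose last vowel is 'o' (tuzow → tuzoweka, sohsof → sohsofeka, vesinog → vesinogeka) add -eka.
So rusinof → rusinofeka.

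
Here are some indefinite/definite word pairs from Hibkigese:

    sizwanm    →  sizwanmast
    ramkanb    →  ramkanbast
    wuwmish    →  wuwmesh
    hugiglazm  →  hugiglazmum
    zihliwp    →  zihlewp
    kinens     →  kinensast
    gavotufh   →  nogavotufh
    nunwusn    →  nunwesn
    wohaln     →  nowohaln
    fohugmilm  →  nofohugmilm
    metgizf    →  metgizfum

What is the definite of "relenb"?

sizwanm and hugiglazm both end in -m yet inflect differently (sizwanmast, hugiglazmum), so the final letter is not what conditions the rule; the second-to-last letter is.
"relenb" has second-to-last letter 'n'. The stems whose second-to-last letter is 'n' (ramkanb → ramkanbast, kinens → kinensast, sizwanm → sizwanmast) add -ast.
The other patterns: stems whose second-to-last letter is 's' or 'w' change the last vowel to 'e'; stems whose second-to-last letter is 'z' add -um; stems whose second-to-last letter is 'f' or 'l' add the prefix no-.
So relenb → relenbast.

relenbast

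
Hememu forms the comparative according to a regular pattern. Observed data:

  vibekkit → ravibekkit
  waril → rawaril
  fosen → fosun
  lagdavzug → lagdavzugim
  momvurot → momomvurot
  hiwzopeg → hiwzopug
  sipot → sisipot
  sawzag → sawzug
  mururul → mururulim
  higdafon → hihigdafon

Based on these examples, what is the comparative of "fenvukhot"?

sawzag and lagdavzug both end in -g yet inflect differently (sawzug, lagdavzugim), so the final letter is not what conditions the rule; the last vowel is.
"fenvukhot" has last vowel 'o'. The stems whose last vowel is 'o' (sipot → sisipot, higdafon → hihigdafon, momvurot → momomvurot) repeat the first consonant+vowel as a prefix.
So fenvukhot → fefenvukhot.

fefenvukhot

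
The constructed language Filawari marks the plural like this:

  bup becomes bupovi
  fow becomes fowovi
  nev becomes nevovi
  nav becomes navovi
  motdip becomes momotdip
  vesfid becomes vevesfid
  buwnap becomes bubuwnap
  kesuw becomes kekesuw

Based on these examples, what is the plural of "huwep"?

huhuwep

bup and motdip both end in -p yet inflect differently (bupovi, momotdip), so the final letter is not what conditions the rule; the number of vowels is.
"huwep" has 2 vowels. The stems with 2 vowels (motdip → momotdip, vesfid → vevesfid, buwnap → bubuwnap) repeat the first consonant+vowel as a prefix.
The other pattern: stems with 1 vowel add -ovi.
So huwep → huhuwep.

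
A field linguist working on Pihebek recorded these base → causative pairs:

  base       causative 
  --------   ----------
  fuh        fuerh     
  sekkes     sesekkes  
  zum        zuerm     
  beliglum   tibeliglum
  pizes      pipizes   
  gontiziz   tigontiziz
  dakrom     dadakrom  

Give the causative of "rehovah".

tirehovah

zum and dakrom both end in -m yet inflect differently (zuerm, dadakrom), so the final letter is not what conditions the rule; the number of vowels is.
"rehovah" has 3 vowels. The stems with 3 vowels (beliglum → tibeliglum, gontiziz → tigontiziz) add the prefix ti-.
The other patterns: stems with 1 vowel insert -er- after the first vowel; stems with 2 vowels repeat the first consonant+vowel as a prefix.
So rehovah → tirehovah.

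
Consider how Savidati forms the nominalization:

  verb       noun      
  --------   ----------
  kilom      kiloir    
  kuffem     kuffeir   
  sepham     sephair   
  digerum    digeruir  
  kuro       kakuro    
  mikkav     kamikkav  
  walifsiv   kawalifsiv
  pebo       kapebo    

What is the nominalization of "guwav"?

"guwav" ends in -v. The stems ending in -v (walifsiv → kawalifsiv, mikkav → kamikkav) add the prefix ka-.
So guwav → kaguwav.

kaguwav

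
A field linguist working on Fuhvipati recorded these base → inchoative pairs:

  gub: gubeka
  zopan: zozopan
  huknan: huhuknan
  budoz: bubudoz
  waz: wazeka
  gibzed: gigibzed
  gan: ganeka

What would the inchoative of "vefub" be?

gan and zopan both end in -n yet inflect differently (ganeka, zozopan), so the final letter is not what conditions the rule; the number of vowels is.
"vefub" has 2 vowels. The stems with 2 vowels (zopan → zozopan, huknan → huhuknan, gibzed → gigibzed) repeat the first consonant+vowel as a prefix.
The other pattern: stems with 1 vowel add -eka.
So vefub → vevefub.

vevefub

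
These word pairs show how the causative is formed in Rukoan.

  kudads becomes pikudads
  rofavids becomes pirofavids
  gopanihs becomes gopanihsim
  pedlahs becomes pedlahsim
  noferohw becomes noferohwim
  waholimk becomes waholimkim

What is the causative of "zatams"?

zatamsim

"zatams" has second-to-last letter 'm'. The one such stem in the data (waholimk → waholimkim) adds -im, so the same rule applies.
The other pattern: stems whose second-to-last letter is 'd' add the prefix pi-.
So zatams → zatamsim.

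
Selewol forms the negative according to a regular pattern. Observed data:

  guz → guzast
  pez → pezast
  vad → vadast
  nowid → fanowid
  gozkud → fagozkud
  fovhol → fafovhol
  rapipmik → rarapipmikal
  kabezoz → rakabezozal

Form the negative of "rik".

vad and nowid both end in -d yet inflect differently (vadast, fanowid), so the final letter is not what conditions the rule; the number of vowels is.
"rik" has 1 vowel. The stems with 1 vowel (guz → guzast, pez → pezast, vad → vadast) add -ast.
So rik → rikast.

rikast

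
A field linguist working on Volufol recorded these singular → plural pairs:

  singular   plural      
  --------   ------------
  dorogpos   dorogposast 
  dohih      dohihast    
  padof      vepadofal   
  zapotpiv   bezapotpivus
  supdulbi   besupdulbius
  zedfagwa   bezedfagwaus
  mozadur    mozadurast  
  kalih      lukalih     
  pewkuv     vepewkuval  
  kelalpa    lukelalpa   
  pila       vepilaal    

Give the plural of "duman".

dumanast

kalih and dohih both end in -h yet inflect differently (lukalih, dohihast), so the final letter is not what conditions the rule; the first letter is.
"duman" begins with d-. The stems beginning with d- (dorogpos → dorogposast, dohih → dohihast) add -ast.
So duman → dumanast.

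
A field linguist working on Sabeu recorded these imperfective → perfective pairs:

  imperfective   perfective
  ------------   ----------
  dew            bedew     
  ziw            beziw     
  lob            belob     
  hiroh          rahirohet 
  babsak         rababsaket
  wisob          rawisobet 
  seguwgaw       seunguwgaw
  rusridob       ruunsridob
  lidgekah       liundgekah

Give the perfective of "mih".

lob and wisob both end in -b yet inflect differently (belob, rawisobet), so the final letter is not what conditions the rule; the number of vowels is.
"mih" has 1 vowel. The stems with 1 vowel (dew → bedew, ziw → beziw, lob → belob) add the prefix be-.
So mih → bemih.

bemih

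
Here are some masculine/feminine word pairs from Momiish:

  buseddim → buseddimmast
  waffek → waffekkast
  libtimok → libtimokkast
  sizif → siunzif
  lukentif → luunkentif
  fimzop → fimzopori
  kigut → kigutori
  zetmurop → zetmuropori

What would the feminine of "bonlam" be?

bonlammast

"bonlam" ends in -m. The one such stem in the data (buseddim → buseddimmast) doubles the final consonant and adds -ast (as do waffek, libtimok), so the same rule applies.
The other patterns: stems ending in -f insert -un- after the first vowel; stems ending in -p or -t add -ori.
So bonlam → bonlammast.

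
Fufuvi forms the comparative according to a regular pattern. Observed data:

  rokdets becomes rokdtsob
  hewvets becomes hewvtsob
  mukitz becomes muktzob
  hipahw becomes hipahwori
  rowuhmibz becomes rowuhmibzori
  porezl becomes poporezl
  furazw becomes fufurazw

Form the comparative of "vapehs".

mukitz and rowuhmibz both end in -z yet inflect differently (muktzob, rowuhmibzori), so the final letter is not what conditions the rule; the second-to-last letter is.
"vapehs" has second-to-last letter 'h'. The one such stem in the data (hipahw → hipahwori) adds -ori, so the same rule applies.
So vapehs → vapehsori.

vapehsori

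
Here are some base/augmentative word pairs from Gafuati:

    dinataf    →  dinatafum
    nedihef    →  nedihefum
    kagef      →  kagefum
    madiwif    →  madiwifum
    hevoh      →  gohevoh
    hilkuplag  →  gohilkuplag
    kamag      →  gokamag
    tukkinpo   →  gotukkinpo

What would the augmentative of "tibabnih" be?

dinataf and hilkuplag both have last vowel 'a' yet inflect differently (dinatafum, gohilkuplag), so the last vowel is not what conditions the rule; the final letter is.
"tibabnih" ends in -h. The one such stem in the data (hevoh → gohevoh) adds the prefix go-, so the same rule applies.
So tibabnih → gotibabnih.

gotibabnih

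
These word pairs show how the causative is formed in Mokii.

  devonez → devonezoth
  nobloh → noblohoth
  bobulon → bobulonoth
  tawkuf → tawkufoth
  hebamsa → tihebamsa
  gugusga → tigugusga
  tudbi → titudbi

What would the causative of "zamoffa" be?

"zamoffa" ends in a vowel. The stems ending in a vowel (tudbi → titudbi, hebamsa → tihebamsa, gugusga → tigugusga) add the prefix ti-.
The other pattern: stems ending in a consonant add -oth.
So zamoffa → tizamoffa.

tizamoffa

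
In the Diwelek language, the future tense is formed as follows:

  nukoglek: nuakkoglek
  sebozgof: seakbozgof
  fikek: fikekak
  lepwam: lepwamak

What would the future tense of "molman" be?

molmanak

nukoglek and fikek both end in -k yet inflect differently (nuakkoglek, fikekak), so the final letter is not what conditions the rule; the number of vowels is.
"molman" has 2 vowels. The stems with 2 vowels (fikek → fikekak, lepwam → lepwamak) add -ak.
The other pattern: stems with 3 vowels insert -ak- after the first vowel.
So molman → molmanak.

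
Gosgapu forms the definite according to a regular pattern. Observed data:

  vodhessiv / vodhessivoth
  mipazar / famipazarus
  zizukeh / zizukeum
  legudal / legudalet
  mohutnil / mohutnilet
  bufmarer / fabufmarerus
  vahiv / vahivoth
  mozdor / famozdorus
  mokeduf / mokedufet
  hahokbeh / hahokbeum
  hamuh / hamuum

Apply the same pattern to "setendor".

"setendor" ends in -r. The stems ending in -r (bufmarer → fabufmarerus, mozdor → famozdorus, mipazar → famipazarus) add fa- … -us around the stem.
The other patterns: stems ending in -v add -oth; stems ending in -h drop the final letter and add -um; stems ending in -f or -l add -et.
So setendor → fasetendorus.

fasetendorus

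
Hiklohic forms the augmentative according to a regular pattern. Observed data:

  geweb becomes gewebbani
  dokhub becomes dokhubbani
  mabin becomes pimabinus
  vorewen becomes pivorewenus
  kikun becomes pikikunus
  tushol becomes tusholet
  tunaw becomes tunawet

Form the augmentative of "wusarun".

piwusarunus

geweb and vorewen both have last vowel 'e' yet inflect differently (gewebbani, pivorewenus), so the last vowel is not what conditions the rule; the final letter is.
"wusarun" ends in -n. The stems ending in -n (mabin → pimabinus, vorewen → pivorewenus, kikun → pikikunus) add pi- … -us around the stem.
So wusarun → piwusarunus.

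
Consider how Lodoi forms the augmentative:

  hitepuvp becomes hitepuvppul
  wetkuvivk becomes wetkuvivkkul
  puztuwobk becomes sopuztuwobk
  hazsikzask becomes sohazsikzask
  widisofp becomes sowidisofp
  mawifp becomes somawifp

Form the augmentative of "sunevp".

sunevppul

"sunevp" has second-to-last letter 'v'. The stems whose second-to-last letter is 'v' (hitepuvp → hitepuvppul, wetkuvivk → wetkuvivkkul) double the final consonant and add -ul.
The other pattern: stems whose second-to-last letter is 'b', 'f' or 's' add the prefix so-.
So sunevp → sunevppul.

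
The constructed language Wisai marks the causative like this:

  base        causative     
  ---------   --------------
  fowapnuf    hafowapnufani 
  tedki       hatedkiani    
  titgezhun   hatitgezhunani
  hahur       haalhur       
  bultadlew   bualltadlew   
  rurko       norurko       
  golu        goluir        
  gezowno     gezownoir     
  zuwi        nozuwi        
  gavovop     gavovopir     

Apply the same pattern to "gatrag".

tedki and zuwi both end in -i yet inflect differently (hatedkiani, nozuwi), so the final letter is not what conditions the rule; the first letter is.
"gatrag" begins with g-. The stems beginning with g- (gezowno → gezownoir, golu → goluir, gavovop → gavovopir) add -ir.
So gatrag → gatragir.

gatragir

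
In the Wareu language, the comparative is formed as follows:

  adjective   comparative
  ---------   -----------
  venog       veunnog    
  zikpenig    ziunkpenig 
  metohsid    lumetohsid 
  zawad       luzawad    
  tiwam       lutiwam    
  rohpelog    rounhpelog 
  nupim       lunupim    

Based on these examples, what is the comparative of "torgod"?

metohsid and zikpenig both have last vowel 'i' yet inflect differently (lumetohsid, ziunkpenig), so the last vowel is not what conditions the rule; the final letter is.
"torgod" ends in -d. The stems ending in -d (metohsid → lumetohsid, zawad → luzawad) add the prefix lu-.
The other pattern: stems ending in -g insert -un- after the first vowel.
So torgod → lutorgod.

lutorgod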